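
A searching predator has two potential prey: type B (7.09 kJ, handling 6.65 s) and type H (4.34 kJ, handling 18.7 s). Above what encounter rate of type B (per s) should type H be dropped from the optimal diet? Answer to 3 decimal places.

0.042 per s

At the threshold, the rate on type B alone equals the profitability of type H: λ·7.09/(1 + λ·6.65) = 4.34/18.7 = 0.2321.
Rearranging, λ(7.09 − 0.2321×6.65) = 0.2321, so λ = 0.2321/5.547 = 0.04184 per s.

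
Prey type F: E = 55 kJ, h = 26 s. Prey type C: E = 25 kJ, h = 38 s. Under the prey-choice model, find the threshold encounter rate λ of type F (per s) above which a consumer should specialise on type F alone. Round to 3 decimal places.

0.017 per s

Drop type C once their profitability E₂/h₂ falls below the rate achievable on type F alone: E₂/h₂ = λE₁/(1 + λh₁).
Solve for λ: λE₁h₂ = E₂(1 + λh₁) → λ(E₁h₂ − E₂h₁) = E₂ → λ = E₂/(E₁h₂ − E₂h₁).
λ = 25/(55×38 − 25×26) = 25/1440 = 0.01736 per s.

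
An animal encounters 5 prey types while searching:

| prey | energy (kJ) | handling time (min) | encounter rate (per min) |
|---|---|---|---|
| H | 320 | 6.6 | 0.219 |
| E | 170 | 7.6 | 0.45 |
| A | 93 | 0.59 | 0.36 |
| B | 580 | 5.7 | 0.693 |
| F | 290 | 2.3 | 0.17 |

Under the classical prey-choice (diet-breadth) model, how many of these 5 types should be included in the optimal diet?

3

Profitabilities (E/h, kJ/min): A 158, F 126, B 102, H 48.5, E 22.4. Add prey in this order while the next type's profitability exceeds the intake rate on those already taken.
Rate on top 1: 27.61. F: 126 > 27.61 → include.
Rate on top 2: 51.63. B: 102 > 51.63 → include.
Rate on top 3: 87.28. H: 48.5 < 87.28 → exclude; stop.
Optimal diet: A, F, B — 3 of 5 types.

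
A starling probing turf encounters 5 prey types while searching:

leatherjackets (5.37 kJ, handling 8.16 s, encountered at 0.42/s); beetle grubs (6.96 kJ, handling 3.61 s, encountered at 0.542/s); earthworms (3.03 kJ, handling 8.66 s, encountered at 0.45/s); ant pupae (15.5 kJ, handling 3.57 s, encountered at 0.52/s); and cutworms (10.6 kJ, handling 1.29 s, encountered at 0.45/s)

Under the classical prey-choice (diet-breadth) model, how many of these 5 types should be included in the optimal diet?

2

E/h in descending order: cutworms 8.22, ant pupae 4.34, beetle grubs 1.93, leatherjackets 0.658, earthworms 0.35 kJ/s. The optimal diet is the largest prefix of this list for which every included type satisfies E_i/h_i > R on the types above it.
Rate on top 1: 3.018. ant pupae: 4.34 > 3.018 → include.
Rate on top 2: 3.733. beetle grubs: 1.93 < 3.733 → exclude; stop.
Optimal diet: cutworms, ant pupae — 2 of 5 types.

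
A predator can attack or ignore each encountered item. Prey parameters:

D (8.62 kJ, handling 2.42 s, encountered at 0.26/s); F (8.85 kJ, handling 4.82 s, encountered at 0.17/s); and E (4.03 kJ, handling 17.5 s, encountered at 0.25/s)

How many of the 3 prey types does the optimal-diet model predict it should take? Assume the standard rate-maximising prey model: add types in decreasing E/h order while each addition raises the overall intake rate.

Profitabilities (E/h, kJ/s): D 3.56, F 1.84, E 0.23. Add prey in this order while the next type's profitability exceeds the intake rate on those already taken.
Rate on top 1: 1.376. F: 1.84 > 1.376 → include.
Rate on top 2: 1.53. E: 0.23 < 1.53 → exclude; stop.
Optimal diet: D, F — 2 of 3 types.

2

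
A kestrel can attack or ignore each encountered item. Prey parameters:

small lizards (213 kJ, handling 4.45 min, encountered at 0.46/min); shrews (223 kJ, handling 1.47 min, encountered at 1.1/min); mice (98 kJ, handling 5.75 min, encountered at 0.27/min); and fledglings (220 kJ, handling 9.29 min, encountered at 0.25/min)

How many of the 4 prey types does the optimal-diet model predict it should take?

1

Rank by E/h (kJ/min): shrews 152, small lizards 47.9, fledglings 23.7, mice 17. Include each in turn until the next type's E/h falls below the running intake rate.
Rate on top 1: 93.73. small lizards: 47.9 < 93.73 → exclude; stop.
Optimal diet: shrews — 1 of 4 types.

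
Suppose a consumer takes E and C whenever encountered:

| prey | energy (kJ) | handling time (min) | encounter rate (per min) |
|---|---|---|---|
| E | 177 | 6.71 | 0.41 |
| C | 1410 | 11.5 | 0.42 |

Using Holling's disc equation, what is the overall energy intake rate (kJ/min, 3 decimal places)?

77.469 kJ/min

R = Σλ_iE_i / (1 + Σλ_ih_i)
Numerator: 0.41×177 + 0.42×1410 = 664.8
Denominator: 1 + 0.41×6.71 + 0.42×11.5 = 8.581
R = 664.8/8.581 = 77.47 kJ/min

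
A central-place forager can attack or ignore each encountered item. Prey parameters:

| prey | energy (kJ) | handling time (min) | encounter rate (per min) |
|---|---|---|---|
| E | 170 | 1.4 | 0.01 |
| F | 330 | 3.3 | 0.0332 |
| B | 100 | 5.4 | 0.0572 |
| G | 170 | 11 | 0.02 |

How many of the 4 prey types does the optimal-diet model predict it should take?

4

Profitabilities (E/h, kJ/min): E 121, F 100, B 18.5, G 15.5. Add prey in this order while the next type's profitability exceeds the intake rate on those already taken.
Rate on top 1: 1.677. F: 100 > 1.677 → include.
Rate on top 2: 11.26. B: 18.5 > 11.26 → include.
Rate on top 3: 12.83. G: 15.5 > 12.83 → include.
Optimal diet: E, F, B, G — 4 of 4 types.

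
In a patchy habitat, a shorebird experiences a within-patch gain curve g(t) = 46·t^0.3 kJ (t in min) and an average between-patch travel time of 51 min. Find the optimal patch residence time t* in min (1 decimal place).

By the marginal value theorem, leave when the instantaneous gain rate g'(t) equals the habitat-wide average g(t)/(T + t).
g'(t) = 0.3·46·t^-0.7. Setting 0.3·46·t^-0.7 = 46·t^0.3/(51+t) gives 0.3(51+t) = t, so 0.70·t = 0.3×51.
t* = 0.3×51/0.70 = 21.86 min.

21.9 min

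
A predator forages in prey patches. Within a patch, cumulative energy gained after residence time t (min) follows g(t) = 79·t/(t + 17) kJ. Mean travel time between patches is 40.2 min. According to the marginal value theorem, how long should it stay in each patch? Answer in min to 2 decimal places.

Optimal t* satisfies g'(t*) = g(t*)/(T + t*).
g'(t) = 79·17/(t + 17)². Setting 79·17/(t+17)² = 79t/[(t+17)(40.2+t)] gives 17(40.2+t) = t(t+17), so t² = 17×40.2 = 683.4.
t* = √683.4 = 26.14 min.

26.14 min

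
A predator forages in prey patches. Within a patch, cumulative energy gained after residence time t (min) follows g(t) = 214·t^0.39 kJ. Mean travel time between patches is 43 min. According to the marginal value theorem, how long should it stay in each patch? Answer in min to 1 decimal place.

By the marginal value theorem, leave when the instantaneous gain rate g'(t) equals the habitat-wide average g(t)/(T + t).
g'(t) = 0.39·214·t^-0.61. Setting 0.39·214·t^-0.61 = 214·t^0.39/(43+t) gives 0.39(43+t) = t, so 0.61·t = 0.39×43.
t* = 0.39×43/0.61 = 27.49 min.

27.5 min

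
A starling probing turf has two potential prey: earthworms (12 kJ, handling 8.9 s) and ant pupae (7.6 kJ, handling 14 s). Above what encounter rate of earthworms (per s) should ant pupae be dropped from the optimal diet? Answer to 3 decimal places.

0.076 per s

The zero-one rule: include ant pupae iff E₂/h₂ > λE₁/(1+λh₁). Equality gives the switch point.
λE₁h₂ = E₂ + λE₂h₁ ⇒ λ = E₂/(E₁h₂ − E₂h₁) = 7.6/(168 − 67.64) = 0.07573 per s.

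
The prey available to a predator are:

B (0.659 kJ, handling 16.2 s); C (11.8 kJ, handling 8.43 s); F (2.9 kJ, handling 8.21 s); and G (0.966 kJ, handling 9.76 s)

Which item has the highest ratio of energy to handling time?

In descending order of E/h:
C: 11.8/8.43 = 1.4 kJ/s
F: 2.9/8.21 = 0.353 kJ/s
G: 0.966/9.76 = 0.099 kJ/s
B: 0.659/16.2 = 0.0407 kJ/s

C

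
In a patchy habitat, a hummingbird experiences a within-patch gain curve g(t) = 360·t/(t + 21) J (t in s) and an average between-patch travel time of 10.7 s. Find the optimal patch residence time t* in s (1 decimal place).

Maximise g(t)/(T+t): set derivative to zero → g'(t)(T+t) = g(t).
g'(t) = 360·21/(t + 21)². Setting 360·21/(t+21)² = 360t/[(t+21)(10.7+t)] gives 21(10.7+t) = t(t+21), so t² = 21×10.7 = 224.7.
t* = √224.7 = 14.99 s.

15.0 s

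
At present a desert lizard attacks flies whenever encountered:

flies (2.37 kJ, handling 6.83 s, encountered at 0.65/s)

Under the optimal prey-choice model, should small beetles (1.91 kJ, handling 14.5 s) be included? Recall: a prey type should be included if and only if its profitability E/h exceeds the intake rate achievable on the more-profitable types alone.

Current rate: (0.65×2.37)/(1 + 0.65×6.83) = 0.2832 kJ/s.
Profitability of small beetles: 1.91/14.5 = 0.1317 kJ/s.
0.1317 < 0.2832, so adding small beetles would lower the average — exclude it.

No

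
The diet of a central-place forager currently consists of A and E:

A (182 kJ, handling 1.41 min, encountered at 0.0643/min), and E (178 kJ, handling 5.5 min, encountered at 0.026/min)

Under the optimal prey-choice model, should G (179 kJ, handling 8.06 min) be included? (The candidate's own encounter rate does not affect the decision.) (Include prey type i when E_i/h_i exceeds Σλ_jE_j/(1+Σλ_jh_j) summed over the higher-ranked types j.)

Intake rate on the current diet: R = (0.0643×182 + 0.026×178) / (1 + 0.0643×1.41 + 0.026×5.5) = 16.33/1.234 = 13.24 kJ/min.
G: E/h = 179/8.06 = 22.21 kJ/min.
Since 22.21 > R, including G increases the long-run rate.

Yes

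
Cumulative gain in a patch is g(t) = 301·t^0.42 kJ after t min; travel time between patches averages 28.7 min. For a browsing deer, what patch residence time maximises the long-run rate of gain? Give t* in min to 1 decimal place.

20.8 min

Optimal t* satisfies g'(t*) = g(t*)/(T + t*).
g'(t) = 0.42·301·t^-0.58. Setting 0.42·301·t^-0.58 = 301·t^0.42/(28.7+t) gives 0.42(28.7+t) = t, so 0.58·t = 0.42×28.7.
t* = 0.42×28.7/0.58 = 20.78 min.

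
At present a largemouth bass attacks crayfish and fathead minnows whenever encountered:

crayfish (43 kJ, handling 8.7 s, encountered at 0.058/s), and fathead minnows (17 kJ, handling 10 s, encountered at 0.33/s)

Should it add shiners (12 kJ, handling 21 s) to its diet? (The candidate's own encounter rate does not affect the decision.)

Current rate: (0.058×43 + 0.33×17)/(1 + 0.058×8.7 + 0.33×10) = 1.687 kJ/s.
shiners: E/h = 12/21 = 0.5714 kJ/s.
Since 0.5714 < R, time spent handling shiners is better spent searching.

No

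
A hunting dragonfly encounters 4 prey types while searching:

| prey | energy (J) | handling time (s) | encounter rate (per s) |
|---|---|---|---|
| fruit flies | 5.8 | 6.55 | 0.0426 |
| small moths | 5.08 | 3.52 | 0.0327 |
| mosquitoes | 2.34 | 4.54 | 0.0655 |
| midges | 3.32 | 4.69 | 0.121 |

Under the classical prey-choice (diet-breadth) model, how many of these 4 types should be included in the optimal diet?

Rank by E/h (J/s): small moths 1.44, fruit flies 0.885, midges 0.708, mosquitoes 0.515. Include each in turn until the next type's E/h falls below the running intake rate.
Rate on top 1: 0.149. fruit flies: 0.885 > 0.149 → include.
Rate on top 2: 0.2964. midges: 0.708 > 0.2964 → include.
Rate on top 3: 0.4154. mosquitoes: 0.515 > 0.4154 → include.
Optimal diet: small moths, fruit flies, midges, mosquitoes — 4 of 4 types.

4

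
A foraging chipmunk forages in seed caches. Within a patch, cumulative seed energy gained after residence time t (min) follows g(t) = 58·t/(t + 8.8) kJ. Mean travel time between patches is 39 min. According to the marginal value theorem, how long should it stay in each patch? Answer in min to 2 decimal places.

18.53 min

By the marginal value theorem, leave when the instantaneous gain rate g'(t) equals the habitat-wide average g(t)/(T + t).
g'(t) = 58·8.8/(t + 8.8)². Setting 58·8.8/(t+8.8)² = 58t/[(t+8.8)(39+t)] gives 8.8(39+t) = t(t+8.8), so t² = 8.8×39 = 343.2.
t* = √343.2 = 18.53 min.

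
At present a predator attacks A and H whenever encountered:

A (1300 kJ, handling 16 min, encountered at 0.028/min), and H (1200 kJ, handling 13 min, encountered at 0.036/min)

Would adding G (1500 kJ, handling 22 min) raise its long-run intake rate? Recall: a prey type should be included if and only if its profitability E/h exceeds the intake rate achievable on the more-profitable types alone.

Yes

Current rate: (0.028×1300 + 0.036×1200)/(1 + 0.028×16 + 0.036×13) = 41.54 kJ/min.
G: E/h = 1500/22 = 68.18 kJ/min.
68.18 > 41.54, so adding G raises the average — include it.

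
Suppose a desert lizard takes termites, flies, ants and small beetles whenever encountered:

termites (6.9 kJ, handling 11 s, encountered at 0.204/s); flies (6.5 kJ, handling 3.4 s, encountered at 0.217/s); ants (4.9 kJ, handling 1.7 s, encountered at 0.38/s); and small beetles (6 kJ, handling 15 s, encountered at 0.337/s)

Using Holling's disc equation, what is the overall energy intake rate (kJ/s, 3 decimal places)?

Energy encountered per unit search time: 0.204×6.9 + 0.217×6.5 + 0.38×4.9 + 0.337×6 = 6.702 kJ/s.
Handling time per unit search time: 0.204×11 + 0.217×3.4 + 0.38×1.7 + 0.337×15 = 8.683.
Rate = 6.702/(1 + 8.683) = 0.6922 kJ/s.

0.692 kJ/s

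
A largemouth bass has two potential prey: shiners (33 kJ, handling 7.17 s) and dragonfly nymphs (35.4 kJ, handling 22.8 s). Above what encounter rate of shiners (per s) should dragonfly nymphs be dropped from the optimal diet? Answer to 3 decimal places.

Drop dragonfly nymphs once their profitability E₂/h₂ falls below the rate achievable on shiners alone: E₂/h₂ = λE₁/(1 + λh₁).
Solve for λ: λE₁h₂ = E₂(1 + λh₁) → λ(E₁h₂ − E₂h₁) = E₂ → λ = E₂/(E₁h₂ − E₂h₁).
λ = 35.4/(33×22.8 − 35.4×7.17) = 35.4/498.6 = 0.071 per s.

0.071 per s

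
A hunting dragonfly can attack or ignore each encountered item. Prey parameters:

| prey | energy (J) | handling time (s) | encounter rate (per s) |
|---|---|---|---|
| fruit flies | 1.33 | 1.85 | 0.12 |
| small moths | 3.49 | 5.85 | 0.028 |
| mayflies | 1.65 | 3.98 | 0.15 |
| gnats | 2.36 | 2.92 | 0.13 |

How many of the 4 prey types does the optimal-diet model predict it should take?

Rank by E/h (J/s): gnats 0.808, fruit flies 0.719, small moths 0.597, mayflies 0.415. Include each in turn until the next type's E/h falls below the running intake rate.
Rate on top 1: 0.2224. fruit flies: 0.719 > 0.2224 → include.
Rate on top 2: 0.2912. small moths: 0.597 > 0.2912 → include.
Rate on top 3: 0.3195. mayflies: 0.415 > 0.3195 → include.
Optimal diet: gnats, fruit flies, small moths, mayflies — 4 of 4 types.

4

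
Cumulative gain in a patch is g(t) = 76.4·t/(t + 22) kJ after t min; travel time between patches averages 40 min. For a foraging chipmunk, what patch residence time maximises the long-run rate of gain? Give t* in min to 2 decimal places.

By the marginal value theorem, leave when the instantaneous gain rate g'(t) equals the habitat-wide average g(t)/(T + t).
g'(t) = 76.4·22/(t + 22)². Setting 76.4·22/(t+22)² = 76.4t/[(t+22)(40+t)] gives 22(40+t) = t(t+22), so t² = 22×40 = 880.
t* = √880 = 29.66 min.

29.66 min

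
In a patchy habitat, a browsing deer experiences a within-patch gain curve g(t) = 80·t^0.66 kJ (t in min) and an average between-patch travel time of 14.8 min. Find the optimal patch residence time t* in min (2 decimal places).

28.73 min

Maximise g(t)/(T+t): set derivative to zero → g'(t)(T+t) = g(t).
g'(t) = 0.66·80·t^-0.34. Setting 0.66·80·t^-0.34 = 80·t^0.66/(14.8+t) gives 0.66(14.8+t) = t, so 0.34·t = 0.66×14.8.
t* = 0.66×14.8/0.34 = 28.73 min.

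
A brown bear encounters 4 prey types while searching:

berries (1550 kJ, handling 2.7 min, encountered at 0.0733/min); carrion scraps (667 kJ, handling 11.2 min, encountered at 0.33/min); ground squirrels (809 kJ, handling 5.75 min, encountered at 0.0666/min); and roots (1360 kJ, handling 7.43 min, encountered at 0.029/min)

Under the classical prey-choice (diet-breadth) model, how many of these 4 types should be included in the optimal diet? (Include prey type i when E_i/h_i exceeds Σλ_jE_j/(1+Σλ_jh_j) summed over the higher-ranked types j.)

Rank by E/h (kJ/min): berries 574, roots 183, ground squirrels 141, carrion scraps 59.6. Include each in turn until the next type's E/h falls below the running intake rate.
Rate on top 1: 94.84. roots: 183 > 94.84 → include.
Rate on top 2: 108.3. ground squirrels: 141 > 108.3 → include.
Rate on top 3: 115.2. carrion scraps: 59.6 < 115.2 → exclude; stop.
Optimal diet: berries, roots, ground squirrels — 3 of 4 types.

3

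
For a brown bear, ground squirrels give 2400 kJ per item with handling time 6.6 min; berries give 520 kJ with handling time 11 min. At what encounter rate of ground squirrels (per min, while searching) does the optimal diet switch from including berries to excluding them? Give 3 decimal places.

Drop berries once their profitability E₂/h₂ falls below the rate achievable on ground squirrels alone: E₂/h₂ = λE₁/(1 + λh₁).
Solve for λ: λE₁h₂ = E₂(1 + λh₁) → λ(E₁h₂ − E₂h₁) = E₂ → λ = E₂/(E₁h₂ − E₂h₁).
λ = 520/(2400×11 − 520×6.6) = 520/2.297e+04 = 0.02264 per min.

0.023 per min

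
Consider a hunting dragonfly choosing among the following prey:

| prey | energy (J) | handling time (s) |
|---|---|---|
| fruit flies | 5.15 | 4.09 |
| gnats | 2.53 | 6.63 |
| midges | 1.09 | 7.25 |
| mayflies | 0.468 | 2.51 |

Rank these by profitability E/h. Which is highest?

fruit flies

Profitability E/h (J/s): fruit flies = 5.15/4.09 = 1.26, gnats = 2.53/6.63 = 0.382, midges = 1.09/7.25 = 0.15, mayflies = 0.468/2.51 = 0.186.
Ranked: fruit flies > gnats > mayflies > midges.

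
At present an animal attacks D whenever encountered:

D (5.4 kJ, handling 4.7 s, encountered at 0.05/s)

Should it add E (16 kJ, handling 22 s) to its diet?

Yes

On D alone, R = ΣλE/(1+Σλh) = 0.27/1.235 = 0.2186 kJ/s.
Profitability of E: 16/22 = 0.7273 kJ/s.
0.7273 > 0.2186, so adding E raises the average — include it.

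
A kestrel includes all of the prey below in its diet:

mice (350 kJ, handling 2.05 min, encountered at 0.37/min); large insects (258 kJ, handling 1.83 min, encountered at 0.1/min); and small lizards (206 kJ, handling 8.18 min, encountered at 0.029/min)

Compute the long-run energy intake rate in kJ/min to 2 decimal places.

74.02 kJ/min

R = (0.37×350 + 0.1×258 + 0.029×206) / (1 + 0.37×2.05 + 0.1×1.83 + 0.029×8.18) = 161.3/2.179 = 74.02 kJ/min.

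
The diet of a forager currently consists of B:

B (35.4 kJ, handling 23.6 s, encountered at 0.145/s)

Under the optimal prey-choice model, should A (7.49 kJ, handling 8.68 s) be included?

No

Intake rate on the current diet: R = (0.145×35.4) / (1 + 0.145×23.6) = 5.133/4.422 = 1.161 kJ/s.
Profitability of A: 7.49/8.68 = 0.8629 kJ/s.
0.8629 < 1.161, so adding A would lower the average — exclude it.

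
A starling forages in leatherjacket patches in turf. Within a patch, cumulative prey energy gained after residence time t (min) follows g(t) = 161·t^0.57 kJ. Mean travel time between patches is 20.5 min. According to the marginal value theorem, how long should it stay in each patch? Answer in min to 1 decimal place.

Optimal t* satisfies g'(t*) = g(t*)/(T + t*).
g'(t) = 0.57·161·t^-0.43. Setting 0.57·161·t^-0.43 = 161·t^0.57/(20.5+t) gives 0.57(20.5+t) = t, so 0.43·t = 0.57×20.5.
t* = 0.57×20.5/0.43 = 27.17 min.

27.2 min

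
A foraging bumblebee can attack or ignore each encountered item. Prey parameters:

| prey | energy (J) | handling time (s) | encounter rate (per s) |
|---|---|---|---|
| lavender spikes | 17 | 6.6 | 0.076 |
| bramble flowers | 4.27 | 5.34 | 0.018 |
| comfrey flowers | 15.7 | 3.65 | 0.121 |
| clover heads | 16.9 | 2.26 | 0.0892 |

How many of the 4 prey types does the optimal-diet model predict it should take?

3

E/h in descending order: clover heads 7.48, comfrey flowers 4.3, lavender spikes 2.58, bramble flowers 0.8 J/s. The optimal diet is the largest prefix of this list for which every included type satisfies E_i/h_i > R on the types above it.
Rate on top 1: 1.255. comfrey flowers: 4.3 > 1.255 → include.
Rate on top 2: 2.073. lavender spikes: 2.58 > 2.073 → include.
Rate on top 3: 2.191. bramble flowers: 0.8 < 2.191 → exclude; stop.
Optimal diet: clover heads, comfrey flowers, lavender spikes — 3 of 4 types.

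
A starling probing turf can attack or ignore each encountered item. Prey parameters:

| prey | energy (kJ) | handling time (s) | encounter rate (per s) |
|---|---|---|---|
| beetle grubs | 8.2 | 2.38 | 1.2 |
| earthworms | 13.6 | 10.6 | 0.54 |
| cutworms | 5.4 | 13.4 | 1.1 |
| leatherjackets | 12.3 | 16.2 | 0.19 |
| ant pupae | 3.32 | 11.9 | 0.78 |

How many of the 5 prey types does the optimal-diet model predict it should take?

Rank by E/h (kJ/s): beetle grubs 3.45, earthworms 1.28, leatherjackets 0.759, cutworms 0.403, ant pupae 0.279. Include each in turn until the next type's E/h falls below the running intake rate.
Rate on top 1: 2.552. earthworms: 1.28 < 2.552 → exclude; stop.
Optimal diet: beetle grubs — 1 of 5 types.

1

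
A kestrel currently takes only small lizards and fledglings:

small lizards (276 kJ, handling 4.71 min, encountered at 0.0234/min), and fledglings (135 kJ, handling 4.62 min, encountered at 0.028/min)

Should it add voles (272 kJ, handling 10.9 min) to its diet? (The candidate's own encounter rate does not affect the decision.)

Yes

Current rate: (0.0234×276 + 0.028×135)/(1 + 0.0234×4.71 + 0.028×4.62) = 8.26 kJ/min.
Profitability of voles: 272/10.9 = 24.95 kJ/min.
24.95 > 8.26, so adding voles raises the average — include it.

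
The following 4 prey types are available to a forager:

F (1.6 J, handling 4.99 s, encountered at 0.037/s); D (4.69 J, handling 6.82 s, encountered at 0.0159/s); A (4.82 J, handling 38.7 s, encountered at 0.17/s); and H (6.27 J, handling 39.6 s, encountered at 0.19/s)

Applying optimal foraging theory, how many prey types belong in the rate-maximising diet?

Profitabilities (E/h, J/s): D 0.688, F 0.321, H 0.158, A 0.125. Add prey in this order while the next type's profitability exceeds the intake rate on those already taken.
Rate on top 1: 0.06728. F: 0.321 > 0.06728 → include.
Rate on top 2: 0.1035. H: 0.158 > 0.1035 → include.
Rate on top 3: 0.1503. A: 0.125 < 0.1503 → exclude; stop.
Optimal diet: D, F, H — 3 of 4 types.

3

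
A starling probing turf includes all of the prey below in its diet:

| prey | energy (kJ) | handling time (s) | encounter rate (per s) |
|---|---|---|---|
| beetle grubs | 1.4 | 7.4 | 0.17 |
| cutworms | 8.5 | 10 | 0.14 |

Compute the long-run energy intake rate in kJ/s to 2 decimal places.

R = Σλ_iE_i / (1 + Σλ_ih_i)
Numerator: 0.17×1.4 + 0.14×8.5 = 1.428
Denominator: 1 + 0.17×7.4 + 0.14×10 = 3.658
R = 1.428/3.658 = 0.3904 kJ/s

0.39 kJ/s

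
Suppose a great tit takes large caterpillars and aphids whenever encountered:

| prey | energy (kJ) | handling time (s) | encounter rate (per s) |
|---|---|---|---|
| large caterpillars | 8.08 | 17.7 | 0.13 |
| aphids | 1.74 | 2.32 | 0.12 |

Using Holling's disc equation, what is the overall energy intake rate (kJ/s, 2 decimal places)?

0.35 kJ/s

R = Σλ_iE_i / (1 + Σλ_ih_i)
Numerator: 0.13×8.08 + 0.12×1.74 = 1.259
Denominator: 1 + 0.13×17.7 + 0.12×2.32 = 3.579
R = 1.259/3.579 = 0.3518 kJ/s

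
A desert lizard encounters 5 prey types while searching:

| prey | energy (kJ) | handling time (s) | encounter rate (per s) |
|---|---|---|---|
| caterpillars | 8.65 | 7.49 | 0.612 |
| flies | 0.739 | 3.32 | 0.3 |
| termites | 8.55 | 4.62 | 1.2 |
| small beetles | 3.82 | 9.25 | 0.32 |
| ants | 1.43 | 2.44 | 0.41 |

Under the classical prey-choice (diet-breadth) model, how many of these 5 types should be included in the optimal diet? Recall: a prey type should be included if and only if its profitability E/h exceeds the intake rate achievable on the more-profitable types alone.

Profitabilities (E/h, kJ/s): termites 1.85, caterpillars 1.15, ants 0.586, small beetles 0.413, flies 0.223. Add prey in this order while the next type's profitability exceeds the intake rate on those already taken.
Rate on top 1: 1.568. caterpillars: 1.15 < 1.568 → exclude; stop.
Optimal diet: termites — 1 of 5 types.

1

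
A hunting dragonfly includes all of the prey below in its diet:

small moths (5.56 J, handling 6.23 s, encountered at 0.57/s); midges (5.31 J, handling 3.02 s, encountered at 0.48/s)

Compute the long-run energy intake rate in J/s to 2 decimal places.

0.95 J/s

Energy encountered per unit search time: 0.57×5.56 + 0.48×5.31 = 5.718 J/s.
Handling time per unit search time: 0.57×6.23 + 0.48×3.02 = 5.001.
Rate = 5.718/(1 + 5.001) = 0.9529 J/s.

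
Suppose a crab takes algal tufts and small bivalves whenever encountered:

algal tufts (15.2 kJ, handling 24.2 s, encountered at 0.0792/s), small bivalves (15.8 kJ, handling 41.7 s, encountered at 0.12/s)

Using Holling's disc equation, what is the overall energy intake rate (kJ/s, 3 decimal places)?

Energy encountered per unit search time: 0.0792×15.2 + 0.12×15.8 = 3.1 kJ/s.
Handling time per unit search time: 0.0792×24.2 + 0.12×41.7 = 6.921.
Rate = 3.1/(1 + 6.921) = 0.3914 kJ/s.

0.391 kJ/s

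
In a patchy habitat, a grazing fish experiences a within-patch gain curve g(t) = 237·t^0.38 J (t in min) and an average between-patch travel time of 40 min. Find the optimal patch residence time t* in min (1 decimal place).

Maximise g(t)/(T+t): set derivative to zero → g'(t)(T+t) = g(t).
g'(t) = 0.38·237·t^-0.62. Setting 0.38·237·t^-0.62 = 237·t^0.38/(40+t) gives 0.38(40+t) = t, so 0.62·t = 0.38×40.
t* = 0.38×40/0.62 = 24.52 min.

24.5 min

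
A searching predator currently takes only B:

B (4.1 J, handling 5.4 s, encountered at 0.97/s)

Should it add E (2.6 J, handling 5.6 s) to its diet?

No

Current rate: (0.97×4.1)/(1 + 0.97×5.4) = 0.6375 J/s.
E: E/h = 2.6/5.6 = 0.4643 J/s.
Since 0.4643 < R, time spent handling E is better spent searching.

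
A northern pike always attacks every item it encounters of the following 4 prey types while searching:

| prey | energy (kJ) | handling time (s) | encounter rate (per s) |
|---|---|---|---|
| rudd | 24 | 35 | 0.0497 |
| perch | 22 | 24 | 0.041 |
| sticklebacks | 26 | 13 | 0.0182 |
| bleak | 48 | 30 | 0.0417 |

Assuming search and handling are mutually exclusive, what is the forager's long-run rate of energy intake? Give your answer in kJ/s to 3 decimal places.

R = (0.0497×24 + 0.041×22 + 0.0182×26 + 0.0417×48) / (1 + 0.0497×35 + 0.041×24 + 0.0182×13 + 0.0417×30) = 4.57/5.211 = 0.8769 kJ/s.

0.877 kJ/s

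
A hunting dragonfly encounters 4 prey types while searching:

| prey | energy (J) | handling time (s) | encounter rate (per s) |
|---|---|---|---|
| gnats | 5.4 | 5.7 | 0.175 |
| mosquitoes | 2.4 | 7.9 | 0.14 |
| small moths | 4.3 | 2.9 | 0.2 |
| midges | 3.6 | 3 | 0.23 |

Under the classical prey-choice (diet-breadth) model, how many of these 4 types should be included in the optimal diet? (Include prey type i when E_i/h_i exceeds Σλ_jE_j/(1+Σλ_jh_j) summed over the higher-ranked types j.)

3

E/h in descending order: small moths 1.48, midges 1.2, gnats 0.947, mosquitoes 0.304 J/s. The optimal diet is the largest prefix of this list for which every included type satisfies E_i/h_i > R on the types above it.
Rate on top 1: 0.5443. midges: 1.2 > 0.5443 → include.
Rate on top 2: 0.7436. gnats: 0.947 > 0.7436 → include.
Rate on top 3: 0.8058. mosquitoes: 0.304 < 0.8058 → exclude; stop.
Optimal diet: small moths, midges, gnats — 3 of 4 types.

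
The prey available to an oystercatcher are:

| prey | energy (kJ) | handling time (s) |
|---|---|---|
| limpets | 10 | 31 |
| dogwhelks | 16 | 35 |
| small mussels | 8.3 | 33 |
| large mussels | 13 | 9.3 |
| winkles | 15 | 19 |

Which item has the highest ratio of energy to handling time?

Profitability E/h (kJ/s): limpets = 10/31 = 0.323, dogwhelks = 16/35 = 0.457, small mussels = 8.3/33 = 0.252, large mussels = 13/9.3 = 1.4, winkles = 15/19 = 0.789.
Ranked: large mussels > winkles > dogwhelks > limpets > small mussels.

large mussels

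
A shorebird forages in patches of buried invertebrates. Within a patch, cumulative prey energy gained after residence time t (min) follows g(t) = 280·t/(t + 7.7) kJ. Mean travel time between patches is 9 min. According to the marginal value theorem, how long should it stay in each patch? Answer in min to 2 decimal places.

8.32 min

By the marginal value theorem, leave when the instantaneous gain rate g'(t) equals the habitat-wide average g(t)/(T + t).
g'(t) = 280·7.7/(t + 7.7)². Setting 280·7.7/(t+7.7)² = 280t/[(t+7.7)(9+t)] gives 7.7(9+t) = t(t+7.7), so t² = 7.7×9 = 69.3.
t* = √69.3 = 8.325 min.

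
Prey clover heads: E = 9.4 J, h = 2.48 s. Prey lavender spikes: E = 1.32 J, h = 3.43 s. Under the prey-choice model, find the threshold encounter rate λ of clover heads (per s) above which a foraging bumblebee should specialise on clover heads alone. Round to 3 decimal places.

0.046 per s

The zero-one rule: include lavender spikes iff E₂/h₂ > λE₁/(1+λh₁). Equality gives the switch point.
λE₁h₂ = E₂ + λE₂h₁ ⇒ λ = E₂/(E₁h₂ − E₂h₁) = 1.32/(32.24 − 3.274) = 0.04557 per s.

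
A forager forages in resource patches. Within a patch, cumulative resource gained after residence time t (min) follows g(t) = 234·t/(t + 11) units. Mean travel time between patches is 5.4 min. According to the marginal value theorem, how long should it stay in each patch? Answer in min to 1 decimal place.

Maximise g(t)/(T+t): set derivative to zero → g'(t)(T+t) = g(t).
g'(t) = 234·11/(t + 11)². Setting 234·11/(t+11)² = 234t/[(t+11)(5.4+t)] gives 11(5.4+t) = t(t+11), so t² = 11×5.4 = 59.4.
t* = √59.4 = 7.707 min.

7.7 min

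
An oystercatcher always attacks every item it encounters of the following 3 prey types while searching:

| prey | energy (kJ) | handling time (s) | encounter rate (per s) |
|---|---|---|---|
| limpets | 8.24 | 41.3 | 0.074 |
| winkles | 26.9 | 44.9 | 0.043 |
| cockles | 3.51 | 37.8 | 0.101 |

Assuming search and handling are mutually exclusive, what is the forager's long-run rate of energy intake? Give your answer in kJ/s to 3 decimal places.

0.216 kJ/s

Energy encountered per unit search time: 0.074×8.24 + 0.043×26.9 + 0.101×3.51 = 2.121 kJ/s.
Handling time per unit search time: 0.074×41.3 + 0.043×44.9 + 0.101×37.8 = 8.805.
Rate = 2.121/(1 + 8.805) = 0.2163 kJ/s.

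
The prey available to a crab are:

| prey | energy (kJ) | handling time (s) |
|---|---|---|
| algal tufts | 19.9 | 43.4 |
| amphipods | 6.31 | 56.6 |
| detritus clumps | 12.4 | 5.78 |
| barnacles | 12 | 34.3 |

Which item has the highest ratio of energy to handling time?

detritus clumps

In descending order of E/h:
detritus clumps: 12.4/5.78 = 2.15 kJ/s
algal tufts: 19.9/43.4 = 0.459 kJ/s
barnacles: 12/34.3 = 0.35 kJ/s
amphipods: 6.31/56.6 = 0.111 kJ/s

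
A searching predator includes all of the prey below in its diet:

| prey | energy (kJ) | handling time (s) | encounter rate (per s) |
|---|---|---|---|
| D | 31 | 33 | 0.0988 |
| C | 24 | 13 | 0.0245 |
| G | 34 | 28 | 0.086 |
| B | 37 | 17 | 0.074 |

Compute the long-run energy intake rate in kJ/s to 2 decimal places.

1.13 kJ/s

Energy encountered per unit search time: 0.0988×31 + 0.0245×24 + 0.086×34 + 0.074×37 = 9.313 kJ/s.
Handling time per unit search time: 0.0988×33 + 0.0245×13 + 0.086×28 + 0.074×17 = 7.245.
Rate = 9.313/(1 + 7.245) = 1.13 kJ/s.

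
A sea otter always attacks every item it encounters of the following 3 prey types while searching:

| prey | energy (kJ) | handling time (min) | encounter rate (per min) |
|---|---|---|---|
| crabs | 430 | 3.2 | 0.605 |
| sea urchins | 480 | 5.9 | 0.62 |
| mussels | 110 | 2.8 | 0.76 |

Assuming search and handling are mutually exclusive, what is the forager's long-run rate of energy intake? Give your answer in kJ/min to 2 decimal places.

73.53 kJ/min

Energy encountered per unit search time: 0.605×430 + 0.62×480 + 0.76×110 = 641.4 kJ/min.
Handling time per unit search time: 0.605×3.2 + 0.62×5.9 + 0.76×2.8 = 7.722.
Rate = 641.4/(1 + 7.722) = 73.53 kJ/min.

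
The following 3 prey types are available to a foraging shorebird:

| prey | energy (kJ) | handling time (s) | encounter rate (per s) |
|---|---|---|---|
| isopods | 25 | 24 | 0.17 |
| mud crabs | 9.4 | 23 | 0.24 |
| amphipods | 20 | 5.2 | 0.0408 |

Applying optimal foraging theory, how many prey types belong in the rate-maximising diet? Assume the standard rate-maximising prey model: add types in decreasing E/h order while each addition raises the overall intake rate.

2

Profitabilities (E/h, kJ/s): amphipods 3.85, isopods 1.04, mud crabs 0.409. Add prey in this order while the next type's profitability exceeds the intake rate on those already taken.
Rate on top 1: 0.6732. isopods: 1.04 > 0.6732 → include.
Rate on top 2: 0.9573. mud crabs: 0.409 < 0.9573 → exclude; stop.
Optimal diet: amphipods, isopods — 2 of 3 types.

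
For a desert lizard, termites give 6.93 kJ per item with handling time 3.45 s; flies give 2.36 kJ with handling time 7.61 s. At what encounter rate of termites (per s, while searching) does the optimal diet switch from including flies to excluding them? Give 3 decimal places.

0.053 per s

Drop flies once their profitability E₂/h₂ falls below the rate achievable on termites alone: E₂/h₂ = λE₁/(1 + λh₁).
Solve for λ: λE₁h₂ = E₂(1 + λh₁) → λ(E₁h₂ − E₂h₁) = E₂ → λ = E₂/(E₁h₂ − E₂h₁).
λ = 2.36/(6.93×7.61 − 2.36×3.45) = 2.36/44.6 = 0.05292 per s.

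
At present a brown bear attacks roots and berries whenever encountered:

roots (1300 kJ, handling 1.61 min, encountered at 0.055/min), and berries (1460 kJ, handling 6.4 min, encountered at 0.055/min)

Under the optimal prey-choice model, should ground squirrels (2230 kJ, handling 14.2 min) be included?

Current rate: (0.055×1300 + 0.055×1460)/(1 + 0.055×1.61 + 0.055×6.4) = 105.4 kJ/min.
ground squirrels: E/h = 2230/14.2 = 157 kJ/min.
157 > 105.4, so adding ground squirrels raises the average — include it.

Yes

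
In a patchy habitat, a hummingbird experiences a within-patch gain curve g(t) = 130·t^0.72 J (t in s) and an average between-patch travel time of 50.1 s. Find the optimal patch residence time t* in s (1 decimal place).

Maximise g(t)/(T+t): set derivative to zero → g'(t)(T+t) = g(t).
g'(t) = 0.72·130·t^-0.28. Setting 0.72·130·t^-0.28 = 130·t^0.72/(50.1+t) gives 0.72(50.1+t) = t, so 0.28·t = 0.72×50.1.
t* = 0.72×50.1/0.28 = 128.8 s.

128.8 s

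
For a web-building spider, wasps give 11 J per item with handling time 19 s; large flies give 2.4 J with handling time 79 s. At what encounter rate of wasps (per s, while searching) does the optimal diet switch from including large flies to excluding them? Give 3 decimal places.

0.003 per s

At the threshold, the rate on wasps alone equals the profitability of large flies: λ·11/(1 + λ·19) = 2.4/79 = 0.03038.
Rearranging, λ(11 − 0.03038×19) = 0.03038, so λ = 0.03038/10.42 = 0.002915 per s.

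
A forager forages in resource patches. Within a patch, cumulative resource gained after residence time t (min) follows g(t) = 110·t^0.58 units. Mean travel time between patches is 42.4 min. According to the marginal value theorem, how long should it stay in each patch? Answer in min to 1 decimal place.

Optimal t* satisfies g'(t*) = g(t*)/(T + t*).
g'(t) = 0.58·110·t^-0.42. Setting 0.58·110·t^-0.42 = 110·t^0.58/(42.4+t) gives 0.58(42.4+t) = t, so 0.42·t = 0.58×42.4.
t* = 0.58×42.4/0.42 = 58.55 min.

58.6 min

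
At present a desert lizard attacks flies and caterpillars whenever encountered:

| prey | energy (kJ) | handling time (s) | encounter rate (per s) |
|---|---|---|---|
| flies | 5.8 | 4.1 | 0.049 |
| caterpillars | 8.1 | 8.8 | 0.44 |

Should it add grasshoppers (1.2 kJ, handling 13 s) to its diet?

No

Current rate: (0.049×5.8 + 0.44×8.1)/(1 + 0.049×4.1 + 0.44×8.8) = 0.7586 kJ/s.
Profitability of grasshoppers: 1.2/13 = 0.09231 kJ/s.
Since 0.09231 < R, time spent handling grasshoppers is better spent searching.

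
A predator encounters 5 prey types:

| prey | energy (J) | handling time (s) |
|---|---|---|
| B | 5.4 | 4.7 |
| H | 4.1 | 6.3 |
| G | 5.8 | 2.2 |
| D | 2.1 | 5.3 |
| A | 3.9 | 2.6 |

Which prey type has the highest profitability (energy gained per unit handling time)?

Profitability E/h (J/s): B = 5.4/4.7 = 1.15, H = 4.1/6.3 = 0.651, G = 5.8/2.2 = 2.64, D = 2.1/5.3 = 0.396, A = 3.9/2.6 = 1.5.
Ranked: G > A > B > H > D.

G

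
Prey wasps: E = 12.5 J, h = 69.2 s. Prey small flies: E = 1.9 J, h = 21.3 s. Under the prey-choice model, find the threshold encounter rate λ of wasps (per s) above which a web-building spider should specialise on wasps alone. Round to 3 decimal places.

At the threshold, the rate on wasps alone equals the profitability of small flies: λ·12.5/(1 + λ·69.2) = 1.9/21.3 = 0.0892.
Rearranging, λ(12.5 − 0.0892×69.2) = 0.0892, so λ = 0.0892/6.327 = 0.0141 per s.

0.014 per s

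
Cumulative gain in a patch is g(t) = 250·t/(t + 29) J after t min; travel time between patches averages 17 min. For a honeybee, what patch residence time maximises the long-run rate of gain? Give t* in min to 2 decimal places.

22.20 min

Optimal t* satisfies g'(t*) = g(t*)/(T + t*).
g'(t) = 250·29/(t + 29)². Setting 250·29/(t+29)² = 250t/[(t+29)(17+t)] gives 29(17+t) = t(t+29), so t² = 29×17 = 493.
t* = √493 = 22.2 min.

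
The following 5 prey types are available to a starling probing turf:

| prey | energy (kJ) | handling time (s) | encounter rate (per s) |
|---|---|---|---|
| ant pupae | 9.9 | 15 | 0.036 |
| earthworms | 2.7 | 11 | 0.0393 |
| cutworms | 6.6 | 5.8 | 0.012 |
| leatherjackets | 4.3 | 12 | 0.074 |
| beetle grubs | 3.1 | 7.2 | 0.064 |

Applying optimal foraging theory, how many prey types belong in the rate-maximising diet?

Rank by E/h (kJ/s): cutworms 1.14, ant pupae 0.66, beetle grubs 0.431, leatherjackets 0.358, earthworms 0.245. Include each in turn until the next type's E/h falls below the running intake rate.
Rate on top 1: 0.07405. ant pupae: 0.66 > 0.07405 → include.
Rate on top 2: 0.2706. beetle grubs: 0.431 > 0.2706 → include.
Rate on top 3: 0.3062. leatherjackets: 0.358 > 0.3062 → include.
Rate on top 4: 0.3219. earthworms: 0.245 < 0.3219 → exclude; stop.
Optimal diet: cutworms, ant pupae, beetle grubs, leatherjackets — 4 of 5 types.

4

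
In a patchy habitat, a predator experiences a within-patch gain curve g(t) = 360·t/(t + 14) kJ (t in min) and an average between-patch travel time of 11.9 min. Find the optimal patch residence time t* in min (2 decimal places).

Maximise g(t)/(T+t): set derivative to zero → g'(t)(T+t) = g(t).
g'(t) = 360·14/(t + 14)². Setting 360·14/(t+14)² = 360t/[(t+14)(11.9+t)] gives 14(11.9+t) = t(t+14), so t² = 14×11.9 = 166.6.
t* = √166.6 = 12.91 min.

12.91 min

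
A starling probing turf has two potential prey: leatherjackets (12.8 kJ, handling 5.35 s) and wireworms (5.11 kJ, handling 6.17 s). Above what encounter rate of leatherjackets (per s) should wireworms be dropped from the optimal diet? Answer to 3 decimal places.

0.099 per s

The zero-one rule: include wireworms iff E₂/h₂ > λE₁/(1+λh₁). Equality gives the switch point.
λE₁h₂ = E₂ + λE₂h₁ ⇒ λ = E₂/(E₁h₂ − E₂h₁) = 5.11/(78.98 − 27.34) = 0.09896 per s.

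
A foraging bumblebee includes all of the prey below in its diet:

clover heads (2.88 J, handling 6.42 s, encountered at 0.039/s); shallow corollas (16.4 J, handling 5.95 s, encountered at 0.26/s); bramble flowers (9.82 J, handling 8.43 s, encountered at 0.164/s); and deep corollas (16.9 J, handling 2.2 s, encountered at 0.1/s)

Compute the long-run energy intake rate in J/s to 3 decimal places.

Energy encountered per unit search time: 0.039×2.88 + 0.26×16.4 + 0.164×9.82 + 0.1×16.9 = 7.677 J/s.
Handling time per unit search time: 0.039×6.42 + 0.26×5.95 + 0.164×8.43 + 0.1×2.2 = 3.4.
Rate = 7.677/(1 + 3.4) = 1.745 J/s.

1.745 J/s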